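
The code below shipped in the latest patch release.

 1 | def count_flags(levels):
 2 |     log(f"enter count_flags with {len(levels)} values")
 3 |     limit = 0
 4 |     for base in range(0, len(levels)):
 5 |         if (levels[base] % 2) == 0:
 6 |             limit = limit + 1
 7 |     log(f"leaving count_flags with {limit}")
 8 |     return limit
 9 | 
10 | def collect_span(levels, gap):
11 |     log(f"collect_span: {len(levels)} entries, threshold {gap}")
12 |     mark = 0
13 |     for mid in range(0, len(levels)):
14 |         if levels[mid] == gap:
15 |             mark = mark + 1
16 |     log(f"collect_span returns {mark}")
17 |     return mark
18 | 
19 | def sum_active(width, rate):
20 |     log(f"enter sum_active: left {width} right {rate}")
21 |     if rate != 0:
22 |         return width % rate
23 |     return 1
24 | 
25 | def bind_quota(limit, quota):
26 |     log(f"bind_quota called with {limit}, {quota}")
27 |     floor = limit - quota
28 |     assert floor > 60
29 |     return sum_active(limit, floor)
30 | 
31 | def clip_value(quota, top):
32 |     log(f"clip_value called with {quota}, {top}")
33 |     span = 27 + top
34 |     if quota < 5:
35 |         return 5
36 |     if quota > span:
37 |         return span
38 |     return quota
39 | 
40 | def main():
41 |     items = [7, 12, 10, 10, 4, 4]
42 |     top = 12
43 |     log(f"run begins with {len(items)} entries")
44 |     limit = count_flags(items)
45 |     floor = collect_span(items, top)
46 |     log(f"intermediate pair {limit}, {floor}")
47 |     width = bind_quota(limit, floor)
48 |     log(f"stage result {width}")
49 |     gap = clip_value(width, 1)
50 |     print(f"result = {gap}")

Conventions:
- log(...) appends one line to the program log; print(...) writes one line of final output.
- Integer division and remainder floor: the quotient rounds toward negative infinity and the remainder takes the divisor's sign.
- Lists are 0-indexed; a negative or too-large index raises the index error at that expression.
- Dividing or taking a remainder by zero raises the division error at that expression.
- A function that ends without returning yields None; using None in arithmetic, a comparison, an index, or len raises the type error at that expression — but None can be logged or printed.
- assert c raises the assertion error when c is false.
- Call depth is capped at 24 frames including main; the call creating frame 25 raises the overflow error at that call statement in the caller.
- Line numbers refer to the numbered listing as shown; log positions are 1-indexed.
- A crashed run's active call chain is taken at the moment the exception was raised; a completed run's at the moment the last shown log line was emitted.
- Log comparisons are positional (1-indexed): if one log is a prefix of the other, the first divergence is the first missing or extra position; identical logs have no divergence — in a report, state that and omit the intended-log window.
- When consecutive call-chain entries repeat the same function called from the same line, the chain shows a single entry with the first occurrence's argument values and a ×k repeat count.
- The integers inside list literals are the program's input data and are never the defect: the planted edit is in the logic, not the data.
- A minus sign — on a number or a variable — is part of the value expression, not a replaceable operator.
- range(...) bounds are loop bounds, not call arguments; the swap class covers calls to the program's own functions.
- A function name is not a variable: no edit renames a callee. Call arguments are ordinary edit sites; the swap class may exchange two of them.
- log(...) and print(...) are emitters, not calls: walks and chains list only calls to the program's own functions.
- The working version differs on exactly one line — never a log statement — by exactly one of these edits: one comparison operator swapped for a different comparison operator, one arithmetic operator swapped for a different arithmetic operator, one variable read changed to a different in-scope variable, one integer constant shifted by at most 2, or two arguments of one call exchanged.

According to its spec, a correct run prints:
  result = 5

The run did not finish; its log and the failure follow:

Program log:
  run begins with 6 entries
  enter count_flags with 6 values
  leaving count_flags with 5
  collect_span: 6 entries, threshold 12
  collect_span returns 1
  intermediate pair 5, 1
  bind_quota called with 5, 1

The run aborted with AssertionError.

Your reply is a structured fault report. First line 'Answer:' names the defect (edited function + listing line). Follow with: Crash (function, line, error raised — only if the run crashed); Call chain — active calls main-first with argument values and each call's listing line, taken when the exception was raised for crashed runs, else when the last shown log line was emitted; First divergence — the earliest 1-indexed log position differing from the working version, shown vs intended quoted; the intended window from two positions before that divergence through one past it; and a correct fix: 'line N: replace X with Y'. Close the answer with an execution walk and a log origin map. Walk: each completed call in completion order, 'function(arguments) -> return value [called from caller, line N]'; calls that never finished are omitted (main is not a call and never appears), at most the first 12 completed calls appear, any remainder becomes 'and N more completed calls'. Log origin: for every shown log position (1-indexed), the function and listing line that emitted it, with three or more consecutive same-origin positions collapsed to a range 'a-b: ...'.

Answer: the defect is in bind_quota at line 28.
Key observation: A complete run would log 'enter sum_active: left 5 right 4' next, but this one stopped at 7 lines.
Crash: bind_quota, line 28, AssertionError.
Call chain: main -> bind_quota(5, 1) (called at line 47).
First divergence: position 8 — after 7 matching lines the faulty run goes silent; intended next line 'enter sum_active: left 5 right 4'.
Intended log window:
  6: intermediate pair 5, 1
  7: bind_quota called with 5, 1
  8: enter sum_active: left 5 right 4
  9: stage result 1
Execution walk:
  count_flags([7, 12, 10, 10, 4, 4]) -> 5  [called from main, line 44]
  collect_span([7, 12, 10, 10, 4, 4], 12) -> 1  [called from main, line 45]
Log origin:
  1 — main, line 43
  2 — count_flags, line 2
  3 — count_flags, line 7
  4 — collect_span, line 11
  5 — collect_span, line 16
  6 — main, line 46
  7 — bind_quota, line 26
A correct fix: line 28: replace `>` with `<=`.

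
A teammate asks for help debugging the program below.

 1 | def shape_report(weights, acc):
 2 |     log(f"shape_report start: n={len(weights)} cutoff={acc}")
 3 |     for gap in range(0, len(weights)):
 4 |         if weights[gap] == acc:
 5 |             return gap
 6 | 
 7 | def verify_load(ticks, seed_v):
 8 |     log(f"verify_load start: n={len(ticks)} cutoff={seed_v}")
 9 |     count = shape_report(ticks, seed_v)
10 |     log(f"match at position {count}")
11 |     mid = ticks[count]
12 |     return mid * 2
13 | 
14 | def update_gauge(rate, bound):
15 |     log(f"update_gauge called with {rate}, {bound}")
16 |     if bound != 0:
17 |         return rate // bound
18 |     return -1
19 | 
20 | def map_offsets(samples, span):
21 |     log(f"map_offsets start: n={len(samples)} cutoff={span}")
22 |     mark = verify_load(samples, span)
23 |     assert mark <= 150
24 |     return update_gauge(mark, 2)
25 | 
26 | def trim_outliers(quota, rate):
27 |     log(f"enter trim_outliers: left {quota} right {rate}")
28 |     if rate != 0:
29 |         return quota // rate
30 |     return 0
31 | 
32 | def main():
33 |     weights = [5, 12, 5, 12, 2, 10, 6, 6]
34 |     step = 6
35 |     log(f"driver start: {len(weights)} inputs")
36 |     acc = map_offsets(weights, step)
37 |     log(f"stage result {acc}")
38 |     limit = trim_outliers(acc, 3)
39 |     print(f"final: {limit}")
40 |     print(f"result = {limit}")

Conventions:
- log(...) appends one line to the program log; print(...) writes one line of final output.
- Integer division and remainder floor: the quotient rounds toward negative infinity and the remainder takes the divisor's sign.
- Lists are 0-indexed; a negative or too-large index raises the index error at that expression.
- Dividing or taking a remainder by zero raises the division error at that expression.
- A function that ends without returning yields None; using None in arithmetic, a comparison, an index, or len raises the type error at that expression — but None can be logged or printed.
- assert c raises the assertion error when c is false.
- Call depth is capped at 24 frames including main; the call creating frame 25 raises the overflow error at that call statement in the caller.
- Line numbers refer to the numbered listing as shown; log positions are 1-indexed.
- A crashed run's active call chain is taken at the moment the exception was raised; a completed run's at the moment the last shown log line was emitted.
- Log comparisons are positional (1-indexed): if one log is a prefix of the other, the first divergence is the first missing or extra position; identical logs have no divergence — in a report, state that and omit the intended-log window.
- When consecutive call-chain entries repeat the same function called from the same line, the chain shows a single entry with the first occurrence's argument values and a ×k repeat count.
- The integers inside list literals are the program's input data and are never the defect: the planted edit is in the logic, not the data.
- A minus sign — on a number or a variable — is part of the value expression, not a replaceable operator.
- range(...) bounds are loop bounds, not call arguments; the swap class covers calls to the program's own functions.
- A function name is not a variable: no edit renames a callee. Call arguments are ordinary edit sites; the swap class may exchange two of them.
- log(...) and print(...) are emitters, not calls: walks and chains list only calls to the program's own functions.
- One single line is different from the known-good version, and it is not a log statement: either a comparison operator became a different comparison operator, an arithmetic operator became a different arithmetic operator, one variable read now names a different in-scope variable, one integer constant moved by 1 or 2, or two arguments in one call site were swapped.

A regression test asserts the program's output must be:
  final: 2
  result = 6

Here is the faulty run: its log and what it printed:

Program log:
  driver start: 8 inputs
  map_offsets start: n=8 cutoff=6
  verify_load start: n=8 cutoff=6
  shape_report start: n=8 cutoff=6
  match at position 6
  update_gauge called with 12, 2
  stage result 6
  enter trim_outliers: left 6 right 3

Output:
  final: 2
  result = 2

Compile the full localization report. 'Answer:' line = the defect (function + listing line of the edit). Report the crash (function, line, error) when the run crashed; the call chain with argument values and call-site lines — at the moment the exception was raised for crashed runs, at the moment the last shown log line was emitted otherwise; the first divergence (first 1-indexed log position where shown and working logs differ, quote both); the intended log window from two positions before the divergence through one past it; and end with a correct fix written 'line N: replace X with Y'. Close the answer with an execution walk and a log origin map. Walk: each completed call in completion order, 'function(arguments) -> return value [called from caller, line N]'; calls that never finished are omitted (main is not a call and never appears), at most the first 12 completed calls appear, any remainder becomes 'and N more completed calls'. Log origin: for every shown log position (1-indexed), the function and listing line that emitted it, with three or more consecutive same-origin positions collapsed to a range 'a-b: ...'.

Answer: the defect is in main at line 40.
The tell: No log line changed; the fault shows up purely in the output.
Call chain: main -> trim_outliers(6, 3) (called at line 38).
First divergence: none; the two logs match at every position.
Execution walk:
  shape_report([5, 12, 5, 12, 2, 10, 6, 6], 6) -> 6  [called from verify_load, line 9]
  verify_load([5, 12, 5, 12, 2, 10, 6, 6], 6) -> 12  [called from map_offsets, line 22]
  update_gauge(12, 2) -> 6  [called from map_offsets, line 24]
  map_offsets([5, 12, 5, 12, 2, 10, 6, 6], 6) -> 6  [called from main, line 36]
  trim_outliers(6, 3) -> 2  [called from main, line 38]
Origin of each log line:
  1 — main, line 35
  2 — map_offsets, line 21
  3 — verify_load, line 8
  4 — shape_report, line 2
  5 — verify_load, line 10
  6 — update_gauge, line 15
  7 — main, line 37
  8 — trim_outliers, line 27
A correct fix: line 40: replace `limit` with `acc`.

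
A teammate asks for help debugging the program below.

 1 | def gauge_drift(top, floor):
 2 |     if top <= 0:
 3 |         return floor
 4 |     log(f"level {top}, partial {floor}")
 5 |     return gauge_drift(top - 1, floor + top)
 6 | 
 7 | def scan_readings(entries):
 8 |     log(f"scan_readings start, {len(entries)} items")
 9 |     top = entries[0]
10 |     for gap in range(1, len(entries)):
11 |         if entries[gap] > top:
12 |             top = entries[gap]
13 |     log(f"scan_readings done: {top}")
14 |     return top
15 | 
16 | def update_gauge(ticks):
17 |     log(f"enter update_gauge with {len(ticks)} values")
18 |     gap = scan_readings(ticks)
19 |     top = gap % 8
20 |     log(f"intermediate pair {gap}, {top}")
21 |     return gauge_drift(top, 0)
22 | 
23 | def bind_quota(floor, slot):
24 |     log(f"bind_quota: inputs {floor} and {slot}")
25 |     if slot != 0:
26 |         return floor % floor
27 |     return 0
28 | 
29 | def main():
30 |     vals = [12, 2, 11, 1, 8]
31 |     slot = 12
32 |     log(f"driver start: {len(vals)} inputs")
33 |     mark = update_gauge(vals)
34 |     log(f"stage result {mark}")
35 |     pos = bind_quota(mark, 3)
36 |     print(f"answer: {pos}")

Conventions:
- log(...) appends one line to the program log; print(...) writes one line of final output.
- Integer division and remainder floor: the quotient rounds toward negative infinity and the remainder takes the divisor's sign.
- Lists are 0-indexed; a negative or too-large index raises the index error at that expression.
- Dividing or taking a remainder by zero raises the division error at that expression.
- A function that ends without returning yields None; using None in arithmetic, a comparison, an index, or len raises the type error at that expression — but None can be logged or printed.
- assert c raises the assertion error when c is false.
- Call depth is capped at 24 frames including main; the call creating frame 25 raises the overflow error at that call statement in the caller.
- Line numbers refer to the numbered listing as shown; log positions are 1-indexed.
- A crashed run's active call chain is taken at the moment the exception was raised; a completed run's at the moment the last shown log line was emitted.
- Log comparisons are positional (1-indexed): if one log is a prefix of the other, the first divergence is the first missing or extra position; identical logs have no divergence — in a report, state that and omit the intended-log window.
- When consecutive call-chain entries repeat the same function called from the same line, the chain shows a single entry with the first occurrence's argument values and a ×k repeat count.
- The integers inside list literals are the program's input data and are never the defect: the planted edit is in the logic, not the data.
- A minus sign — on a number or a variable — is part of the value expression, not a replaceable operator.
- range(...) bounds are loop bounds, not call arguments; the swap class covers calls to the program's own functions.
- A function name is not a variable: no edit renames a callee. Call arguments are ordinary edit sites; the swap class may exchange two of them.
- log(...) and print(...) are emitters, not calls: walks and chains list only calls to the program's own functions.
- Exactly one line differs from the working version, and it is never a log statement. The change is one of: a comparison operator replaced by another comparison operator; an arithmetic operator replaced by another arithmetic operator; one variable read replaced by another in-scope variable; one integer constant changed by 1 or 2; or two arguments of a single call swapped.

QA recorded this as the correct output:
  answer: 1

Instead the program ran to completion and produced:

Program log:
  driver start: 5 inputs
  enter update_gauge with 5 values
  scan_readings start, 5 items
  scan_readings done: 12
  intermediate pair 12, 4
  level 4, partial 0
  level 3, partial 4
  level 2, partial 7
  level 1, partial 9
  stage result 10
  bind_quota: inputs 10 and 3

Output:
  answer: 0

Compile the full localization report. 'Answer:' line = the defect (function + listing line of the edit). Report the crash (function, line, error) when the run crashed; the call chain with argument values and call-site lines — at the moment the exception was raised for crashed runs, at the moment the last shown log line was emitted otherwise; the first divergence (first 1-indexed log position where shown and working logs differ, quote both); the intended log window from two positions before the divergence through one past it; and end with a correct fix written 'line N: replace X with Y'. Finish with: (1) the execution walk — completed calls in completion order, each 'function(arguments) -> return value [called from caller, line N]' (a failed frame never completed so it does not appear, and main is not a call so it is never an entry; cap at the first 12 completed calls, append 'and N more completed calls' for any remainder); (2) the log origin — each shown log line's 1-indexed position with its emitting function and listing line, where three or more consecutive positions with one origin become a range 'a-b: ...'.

Answer: the defect is in bind_quota at line 26.
Key observation: Nothing in the log betrays the bug — only the output does.
Call chain: main -> bind_quota(10, 3) (called at line 35).
First divergence: none; the two logs match at every position.
Execution walk:
  scan_readings([12, 2, 11, 1, 8]) -> 12  [called from update_gauge, line 18]
  gauge_drift(0, 10) -> 10  [called from gauge_drift, line 5]
  gauge_drift(1, 9) -> 10  [called from gauge_drift, line 5]
  gauge_drift(2, 7) -> 10  [called from gauge_drift, line 5]
  gauge_drift(3, 4) -> 10  [called from gauge_drift, line 5]
  gauge_drift(4, 0) -> 10  [called from update_gauge, line 21]
  update_gauge([12, 2, 11, 1, 8]) -> 10  [called from main, line 33]
  bind_quota(10, 3) -> 0  [called from main, line 35]
Log origin:
  1: logged in main at line 32
  2: logged in update_gauge at line 17
  3: logged in scan_readings at line 8
  4: logged in scan_readings at line 13
  5: logged in update_gauge at line 20
  6-9: logged in gauge_drift at line 4
  10: logged in main at line 34
  11: logged in bind_quota at line 24
A correct fix: line 26: replace `floor % floor` with `floor % slot`.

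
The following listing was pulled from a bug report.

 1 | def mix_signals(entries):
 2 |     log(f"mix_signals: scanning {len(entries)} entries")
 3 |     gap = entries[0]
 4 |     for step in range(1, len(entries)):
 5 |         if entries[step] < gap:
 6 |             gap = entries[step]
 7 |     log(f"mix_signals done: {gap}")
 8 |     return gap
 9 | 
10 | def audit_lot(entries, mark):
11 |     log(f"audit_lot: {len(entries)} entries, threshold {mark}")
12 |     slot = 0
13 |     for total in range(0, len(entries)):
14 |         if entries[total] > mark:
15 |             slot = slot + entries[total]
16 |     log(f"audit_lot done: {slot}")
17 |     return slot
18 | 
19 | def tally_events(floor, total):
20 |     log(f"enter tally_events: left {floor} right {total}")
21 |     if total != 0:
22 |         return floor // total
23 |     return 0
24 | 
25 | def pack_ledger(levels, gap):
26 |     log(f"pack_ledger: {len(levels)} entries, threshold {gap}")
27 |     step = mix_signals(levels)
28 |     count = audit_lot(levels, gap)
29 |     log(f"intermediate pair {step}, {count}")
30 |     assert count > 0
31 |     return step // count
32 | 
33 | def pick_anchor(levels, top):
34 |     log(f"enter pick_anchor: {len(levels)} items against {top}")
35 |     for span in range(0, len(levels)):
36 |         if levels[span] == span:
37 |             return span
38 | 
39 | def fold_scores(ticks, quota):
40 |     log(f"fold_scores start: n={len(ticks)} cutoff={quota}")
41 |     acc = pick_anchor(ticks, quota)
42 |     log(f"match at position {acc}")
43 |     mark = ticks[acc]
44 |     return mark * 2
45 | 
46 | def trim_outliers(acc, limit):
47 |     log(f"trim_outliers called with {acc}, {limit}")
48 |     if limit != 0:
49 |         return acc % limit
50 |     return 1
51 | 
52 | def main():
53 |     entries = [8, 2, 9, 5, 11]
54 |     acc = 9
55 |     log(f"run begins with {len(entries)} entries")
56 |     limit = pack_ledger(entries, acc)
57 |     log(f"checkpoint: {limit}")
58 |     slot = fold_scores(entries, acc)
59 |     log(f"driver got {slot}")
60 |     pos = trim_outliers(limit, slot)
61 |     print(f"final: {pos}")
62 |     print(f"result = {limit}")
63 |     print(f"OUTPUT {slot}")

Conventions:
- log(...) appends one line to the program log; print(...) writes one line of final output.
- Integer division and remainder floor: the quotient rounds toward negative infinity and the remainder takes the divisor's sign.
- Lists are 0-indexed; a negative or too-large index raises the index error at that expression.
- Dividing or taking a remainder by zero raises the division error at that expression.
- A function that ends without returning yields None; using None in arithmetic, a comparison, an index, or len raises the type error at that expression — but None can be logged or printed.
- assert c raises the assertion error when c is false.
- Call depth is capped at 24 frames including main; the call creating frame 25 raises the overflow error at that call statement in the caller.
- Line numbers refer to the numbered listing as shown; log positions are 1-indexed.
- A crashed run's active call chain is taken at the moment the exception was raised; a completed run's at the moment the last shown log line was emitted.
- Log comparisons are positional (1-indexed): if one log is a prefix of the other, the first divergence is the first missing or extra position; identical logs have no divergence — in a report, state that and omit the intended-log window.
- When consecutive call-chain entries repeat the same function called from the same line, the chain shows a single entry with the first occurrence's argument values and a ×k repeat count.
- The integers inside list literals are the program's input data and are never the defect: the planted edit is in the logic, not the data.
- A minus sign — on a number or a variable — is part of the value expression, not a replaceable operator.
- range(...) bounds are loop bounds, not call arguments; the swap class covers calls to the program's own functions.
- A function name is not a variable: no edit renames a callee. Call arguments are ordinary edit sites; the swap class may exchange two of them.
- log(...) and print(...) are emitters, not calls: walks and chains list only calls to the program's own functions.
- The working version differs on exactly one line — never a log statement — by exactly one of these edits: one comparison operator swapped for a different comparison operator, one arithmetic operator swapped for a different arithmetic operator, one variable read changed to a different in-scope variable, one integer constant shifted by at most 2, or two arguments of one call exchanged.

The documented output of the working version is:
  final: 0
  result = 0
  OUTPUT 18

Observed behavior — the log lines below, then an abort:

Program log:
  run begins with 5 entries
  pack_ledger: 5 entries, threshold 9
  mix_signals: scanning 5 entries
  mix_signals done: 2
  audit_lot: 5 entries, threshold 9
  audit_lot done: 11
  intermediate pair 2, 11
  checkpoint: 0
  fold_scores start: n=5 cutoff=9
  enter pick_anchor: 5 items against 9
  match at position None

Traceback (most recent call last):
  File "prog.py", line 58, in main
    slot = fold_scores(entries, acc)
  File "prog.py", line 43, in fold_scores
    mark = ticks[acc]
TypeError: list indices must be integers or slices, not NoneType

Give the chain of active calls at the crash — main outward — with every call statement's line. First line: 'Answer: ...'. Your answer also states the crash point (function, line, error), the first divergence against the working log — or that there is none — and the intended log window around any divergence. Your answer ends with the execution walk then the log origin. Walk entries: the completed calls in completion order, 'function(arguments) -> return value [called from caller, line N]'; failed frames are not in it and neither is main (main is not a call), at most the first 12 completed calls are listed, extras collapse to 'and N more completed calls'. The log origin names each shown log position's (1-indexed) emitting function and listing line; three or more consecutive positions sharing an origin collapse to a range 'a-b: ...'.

Answer: main -> fold_scores (called at line 58).
Key observation: Position 11 is the first bad log line: 'match at position None' should read 'match at position 2'.
Crash: fold_scores, line 43, TypeError.
First divergence: position 11; shown 'match at position None' vs intended 'match at position 2'.
Intended log window:
  9: fold_scores start: n=5 cutoff=9
  10: enter pick_anchor: 5 items against 9
  11: match at position 2
  12: driver got 18
Execution walk:
  mix_signals([8, 2, 9, 5, 11]) -> 2  [called from pack_ledger, line 27]
  audit_lot([8, 2, 9, 5, 11], 9) -> 11  [called from pack_ledger, line 28]
  pack_ledger([8, 2, 9, 5, 11], 9) -> 0  [called from main, line 56]
  pick_anchor([8, 2, 9, 5, 11], 9) -> None  [called from fold_scores, line 41]
Log origins:
  1: from main, line 55
  2: from pack_ledger, line 26
  3: from mix_signals, line 2
  4: from mix_signals, line 7
  5: from audit_lot, line 11
  6: from audit_lot, line 16
  7: from pack_ledger, line 29
  8: from main, line 57
  9: from fold_scores, line 40
  10: from pick_anchor, line 34
  11: from fold_scores, line 42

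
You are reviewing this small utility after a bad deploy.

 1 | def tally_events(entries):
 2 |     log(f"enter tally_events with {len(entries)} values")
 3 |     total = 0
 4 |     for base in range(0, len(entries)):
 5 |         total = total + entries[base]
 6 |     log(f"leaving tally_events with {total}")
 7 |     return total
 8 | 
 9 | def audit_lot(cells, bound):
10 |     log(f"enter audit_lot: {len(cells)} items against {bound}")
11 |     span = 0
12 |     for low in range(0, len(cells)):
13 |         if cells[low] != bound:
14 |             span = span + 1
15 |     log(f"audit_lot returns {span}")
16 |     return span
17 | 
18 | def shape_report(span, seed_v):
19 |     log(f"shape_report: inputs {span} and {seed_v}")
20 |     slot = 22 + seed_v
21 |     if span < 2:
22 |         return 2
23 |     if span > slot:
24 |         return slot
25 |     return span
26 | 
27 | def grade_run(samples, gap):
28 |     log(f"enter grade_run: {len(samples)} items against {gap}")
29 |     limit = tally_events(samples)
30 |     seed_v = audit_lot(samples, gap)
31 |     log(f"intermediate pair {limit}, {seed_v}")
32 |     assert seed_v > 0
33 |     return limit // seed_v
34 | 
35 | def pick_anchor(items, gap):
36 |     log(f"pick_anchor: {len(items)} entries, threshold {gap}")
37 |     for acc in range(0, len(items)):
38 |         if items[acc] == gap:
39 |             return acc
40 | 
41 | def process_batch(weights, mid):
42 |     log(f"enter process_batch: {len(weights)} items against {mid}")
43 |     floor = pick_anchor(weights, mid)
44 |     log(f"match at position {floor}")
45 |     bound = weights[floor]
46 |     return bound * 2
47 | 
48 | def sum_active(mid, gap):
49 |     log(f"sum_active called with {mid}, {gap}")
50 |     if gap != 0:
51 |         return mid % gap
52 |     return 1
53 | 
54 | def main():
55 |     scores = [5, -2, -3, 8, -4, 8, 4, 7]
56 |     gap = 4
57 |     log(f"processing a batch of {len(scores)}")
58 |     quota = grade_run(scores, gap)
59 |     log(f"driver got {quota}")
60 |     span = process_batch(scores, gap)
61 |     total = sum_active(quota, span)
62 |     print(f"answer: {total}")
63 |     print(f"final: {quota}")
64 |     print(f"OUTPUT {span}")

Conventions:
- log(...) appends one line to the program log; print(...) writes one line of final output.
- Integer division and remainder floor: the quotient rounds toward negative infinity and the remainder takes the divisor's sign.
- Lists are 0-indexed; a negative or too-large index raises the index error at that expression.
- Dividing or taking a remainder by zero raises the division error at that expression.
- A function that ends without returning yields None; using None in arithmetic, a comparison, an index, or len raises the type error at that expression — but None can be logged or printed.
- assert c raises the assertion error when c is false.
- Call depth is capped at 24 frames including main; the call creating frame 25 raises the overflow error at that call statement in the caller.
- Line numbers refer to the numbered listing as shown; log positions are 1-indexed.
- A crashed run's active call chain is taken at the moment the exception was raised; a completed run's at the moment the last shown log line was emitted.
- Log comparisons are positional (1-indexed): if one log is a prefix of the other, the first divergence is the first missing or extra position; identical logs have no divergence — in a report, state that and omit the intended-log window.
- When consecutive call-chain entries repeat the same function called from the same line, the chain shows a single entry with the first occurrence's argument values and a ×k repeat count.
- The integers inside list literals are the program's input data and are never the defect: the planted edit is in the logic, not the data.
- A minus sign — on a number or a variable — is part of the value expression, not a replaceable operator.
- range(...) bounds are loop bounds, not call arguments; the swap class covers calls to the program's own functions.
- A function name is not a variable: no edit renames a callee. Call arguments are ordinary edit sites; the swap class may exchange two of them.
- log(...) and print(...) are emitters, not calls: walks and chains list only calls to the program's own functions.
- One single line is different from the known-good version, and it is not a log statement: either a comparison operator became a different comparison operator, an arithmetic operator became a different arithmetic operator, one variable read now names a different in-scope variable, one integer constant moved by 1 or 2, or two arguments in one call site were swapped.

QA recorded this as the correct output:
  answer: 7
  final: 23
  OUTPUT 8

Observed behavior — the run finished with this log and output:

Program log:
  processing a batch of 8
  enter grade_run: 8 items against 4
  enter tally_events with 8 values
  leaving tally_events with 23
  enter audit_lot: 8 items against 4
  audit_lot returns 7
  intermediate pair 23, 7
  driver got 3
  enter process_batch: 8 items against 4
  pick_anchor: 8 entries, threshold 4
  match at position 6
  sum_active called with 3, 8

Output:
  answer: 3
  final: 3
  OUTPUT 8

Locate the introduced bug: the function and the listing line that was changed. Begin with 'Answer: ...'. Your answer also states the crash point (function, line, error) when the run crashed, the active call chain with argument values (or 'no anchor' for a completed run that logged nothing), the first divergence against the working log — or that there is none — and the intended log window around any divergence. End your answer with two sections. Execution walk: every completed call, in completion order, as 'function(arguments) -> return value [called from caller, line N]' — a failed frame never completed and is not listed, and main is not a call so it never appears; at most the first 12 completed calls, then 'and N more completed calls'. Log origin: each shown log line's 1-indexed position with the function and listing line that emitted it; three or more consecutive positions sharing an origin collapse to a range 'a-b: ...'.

Answer: the defect is in audit_lot at line 13.
Key fact: Everything matches until log position 6, which reads 'audit_lot returns 7' in place of 'audit_lot returns 1'.
Call chain: main -> sum_active(3, 8) (called at line 61).
First divergence: position 6; shown 'audit_lot returns 7' vs intended 'audit_lot returns 1'.
Intended log window:
  4: leaving tally_events with 23
  5: enter audit_lot: 8 items against 4
  6: audit_lot returns 1
  7: intermediate pair 23, 1
Execution walk:
  tally_events([5, -2, -3, 8, -4, 8, 4, 7]) -> 23  [called from grade_run, line 29]
  audit_lot([5, -2, -3, 8, -4, 8, 4, 7], 4) -> 7  [called from grade_run, line 30]
  grade_run([5, -2, -3, 8, -4, 8, 4, 7], 4) -> 3  [called from main, line 58]
  pick_anchor([5, -2, -3, 8, -4, 8, 4, 7], 4) -> 6  [called from process_batch, line 43]
  process_batch([5, -2, -3, 8, -4, 8, 4, 7], 4) -> 8  [called from main, line 60]
  sum_active(3, 8) -> 3  [called from main, line 61]
Origin of each log line:
  1 — main, line 57
  2 — grade_run, line 28
  3 — tally_events, line 2
  4 — tally_events, line 6
  5 — audit_lot, line 10
  6 — audit_lot, line 15
  7 — grade_run, line 31
  8 — main, line 59
  9 — process_batch, line 42
  10 — pick_anchor, line 36
  11 — process_batch, line 44
  12 — sum_active, line 49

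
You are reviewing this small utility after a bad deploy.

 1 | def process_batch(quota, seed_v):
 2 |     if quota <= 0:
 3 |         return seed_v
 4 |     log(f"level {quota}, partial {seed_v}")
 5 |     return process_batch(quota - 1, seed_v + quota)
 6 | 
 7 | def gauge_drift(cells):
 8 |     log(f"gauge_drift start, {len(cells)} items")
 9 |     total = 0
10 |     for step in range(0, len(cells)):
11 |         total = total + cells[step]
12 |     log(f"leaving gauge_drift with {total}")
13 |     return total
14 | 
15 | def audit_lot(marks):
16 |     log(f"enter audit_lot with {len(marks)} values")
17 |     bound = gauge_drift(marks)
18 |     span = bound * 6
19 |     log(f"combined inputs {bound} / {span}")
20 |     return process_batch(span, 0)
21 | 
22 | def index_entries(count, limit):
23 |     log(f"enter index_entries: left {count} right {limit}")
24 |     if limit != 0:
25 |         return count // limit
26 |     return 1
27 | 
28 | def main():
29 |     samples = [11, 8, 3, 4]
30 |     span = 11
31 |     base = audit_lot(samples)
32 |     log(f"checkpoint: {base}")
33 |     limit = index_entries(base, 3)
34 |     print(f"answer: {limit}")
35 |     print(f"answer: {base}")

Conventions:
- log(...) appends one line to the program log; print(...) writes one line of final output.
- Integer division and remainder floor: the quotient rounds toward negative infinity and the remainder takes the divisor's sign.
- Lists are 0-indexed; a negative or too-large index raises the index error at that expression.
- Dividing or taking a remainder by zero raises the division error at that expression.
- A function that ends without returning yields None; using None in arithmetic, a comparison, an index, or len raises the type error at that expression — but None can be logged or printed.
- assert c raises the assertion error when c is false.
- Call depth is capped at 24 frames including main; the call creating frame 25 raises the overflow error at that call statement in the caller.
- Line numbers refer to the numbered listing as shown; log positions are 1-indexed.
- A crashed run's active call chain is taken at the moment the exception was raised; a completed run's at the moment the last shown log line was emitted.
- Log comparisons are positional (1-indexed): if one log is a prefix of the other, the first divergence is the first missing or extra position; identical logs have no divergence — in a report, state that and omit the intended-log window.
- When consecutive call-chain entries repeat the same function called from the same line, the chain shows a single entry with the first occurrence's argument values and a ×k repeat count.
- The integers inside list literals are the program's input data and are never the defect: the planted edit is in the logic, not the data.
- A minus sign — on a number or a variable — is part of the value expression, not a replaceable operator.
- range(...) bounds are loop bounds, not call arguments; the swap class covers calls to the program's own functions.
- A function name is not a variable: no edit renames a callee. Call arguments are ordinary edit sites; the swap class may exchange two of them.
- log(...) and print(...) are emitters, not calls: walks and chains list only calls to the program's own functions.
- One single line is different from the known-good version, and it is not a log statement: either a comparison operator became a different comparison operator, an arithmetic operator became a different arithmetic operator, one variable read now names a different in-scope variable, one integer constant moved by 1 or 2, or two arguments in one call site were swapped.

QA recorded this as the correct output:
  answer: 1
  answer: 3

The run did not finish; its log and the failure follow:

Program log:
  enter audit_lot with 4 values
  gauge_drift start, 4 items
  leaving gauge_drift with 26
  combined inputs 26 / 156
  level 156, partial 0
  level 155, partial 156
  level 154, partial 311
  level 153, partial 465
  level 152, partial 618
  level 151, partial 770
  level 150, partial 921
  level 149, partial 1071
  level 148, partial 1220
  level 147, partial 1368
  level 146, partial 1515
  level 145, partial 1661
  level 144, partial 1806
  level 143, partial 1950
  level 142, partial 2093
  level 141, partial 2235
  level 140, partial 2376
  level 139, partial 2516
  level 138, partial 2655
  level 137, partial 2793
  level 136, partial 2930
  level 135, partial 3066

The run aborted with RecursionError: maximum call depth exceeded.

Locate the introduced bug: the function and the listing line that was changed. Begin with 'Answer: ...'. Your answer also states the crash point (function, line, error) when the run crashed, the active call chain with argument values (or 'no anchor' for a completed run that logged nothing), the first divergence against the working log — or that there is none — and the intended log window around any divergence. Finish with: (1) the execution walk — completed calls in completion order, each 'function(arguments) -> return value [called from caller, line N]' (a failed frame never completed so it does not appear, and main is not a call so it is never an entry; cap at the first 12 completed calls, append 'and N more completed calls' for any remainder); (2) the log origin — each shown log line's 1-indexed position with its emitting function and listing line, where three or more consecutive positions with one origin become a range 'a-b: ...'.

Answer: the defect is in audit_lot at line 18.
Key observation: Everything matches until log position 4, which reads 'combined inputs 26 / 156' in place of 'combined inputs 26 / 2'.
Crash: process_batch, line 5, RecursionError.
Call chain: main -> audit_lot([11, 8, 3, 4]) (called at line 31) -> process_batch(156, 0) (called at line 20) -> process_batch(155, 156) (called at line 5) ×21.
First divergence: position 4 — shown 'combined inputs 26 / 156', intended 'combined inputs 26 / 2'.
Intended log window:
  2: gauge_drift start, 4 items
  3: leaving gauge_drift with 26
  4: combined inputs 26 / 2
  5: level 2, partial 0
Execution walk:
  gauge_drift([11, 8, 3, 4]) -> 26  [called from audit_lot, line 17]
Log origin:
  1: logged in audit_lot at line 16
  2: logged in gauge_drift at line 8
  3: logged in gauge_drift at line 12
  4: logged in audit_lot at line 19
  5-26: logged in process_batch at line 4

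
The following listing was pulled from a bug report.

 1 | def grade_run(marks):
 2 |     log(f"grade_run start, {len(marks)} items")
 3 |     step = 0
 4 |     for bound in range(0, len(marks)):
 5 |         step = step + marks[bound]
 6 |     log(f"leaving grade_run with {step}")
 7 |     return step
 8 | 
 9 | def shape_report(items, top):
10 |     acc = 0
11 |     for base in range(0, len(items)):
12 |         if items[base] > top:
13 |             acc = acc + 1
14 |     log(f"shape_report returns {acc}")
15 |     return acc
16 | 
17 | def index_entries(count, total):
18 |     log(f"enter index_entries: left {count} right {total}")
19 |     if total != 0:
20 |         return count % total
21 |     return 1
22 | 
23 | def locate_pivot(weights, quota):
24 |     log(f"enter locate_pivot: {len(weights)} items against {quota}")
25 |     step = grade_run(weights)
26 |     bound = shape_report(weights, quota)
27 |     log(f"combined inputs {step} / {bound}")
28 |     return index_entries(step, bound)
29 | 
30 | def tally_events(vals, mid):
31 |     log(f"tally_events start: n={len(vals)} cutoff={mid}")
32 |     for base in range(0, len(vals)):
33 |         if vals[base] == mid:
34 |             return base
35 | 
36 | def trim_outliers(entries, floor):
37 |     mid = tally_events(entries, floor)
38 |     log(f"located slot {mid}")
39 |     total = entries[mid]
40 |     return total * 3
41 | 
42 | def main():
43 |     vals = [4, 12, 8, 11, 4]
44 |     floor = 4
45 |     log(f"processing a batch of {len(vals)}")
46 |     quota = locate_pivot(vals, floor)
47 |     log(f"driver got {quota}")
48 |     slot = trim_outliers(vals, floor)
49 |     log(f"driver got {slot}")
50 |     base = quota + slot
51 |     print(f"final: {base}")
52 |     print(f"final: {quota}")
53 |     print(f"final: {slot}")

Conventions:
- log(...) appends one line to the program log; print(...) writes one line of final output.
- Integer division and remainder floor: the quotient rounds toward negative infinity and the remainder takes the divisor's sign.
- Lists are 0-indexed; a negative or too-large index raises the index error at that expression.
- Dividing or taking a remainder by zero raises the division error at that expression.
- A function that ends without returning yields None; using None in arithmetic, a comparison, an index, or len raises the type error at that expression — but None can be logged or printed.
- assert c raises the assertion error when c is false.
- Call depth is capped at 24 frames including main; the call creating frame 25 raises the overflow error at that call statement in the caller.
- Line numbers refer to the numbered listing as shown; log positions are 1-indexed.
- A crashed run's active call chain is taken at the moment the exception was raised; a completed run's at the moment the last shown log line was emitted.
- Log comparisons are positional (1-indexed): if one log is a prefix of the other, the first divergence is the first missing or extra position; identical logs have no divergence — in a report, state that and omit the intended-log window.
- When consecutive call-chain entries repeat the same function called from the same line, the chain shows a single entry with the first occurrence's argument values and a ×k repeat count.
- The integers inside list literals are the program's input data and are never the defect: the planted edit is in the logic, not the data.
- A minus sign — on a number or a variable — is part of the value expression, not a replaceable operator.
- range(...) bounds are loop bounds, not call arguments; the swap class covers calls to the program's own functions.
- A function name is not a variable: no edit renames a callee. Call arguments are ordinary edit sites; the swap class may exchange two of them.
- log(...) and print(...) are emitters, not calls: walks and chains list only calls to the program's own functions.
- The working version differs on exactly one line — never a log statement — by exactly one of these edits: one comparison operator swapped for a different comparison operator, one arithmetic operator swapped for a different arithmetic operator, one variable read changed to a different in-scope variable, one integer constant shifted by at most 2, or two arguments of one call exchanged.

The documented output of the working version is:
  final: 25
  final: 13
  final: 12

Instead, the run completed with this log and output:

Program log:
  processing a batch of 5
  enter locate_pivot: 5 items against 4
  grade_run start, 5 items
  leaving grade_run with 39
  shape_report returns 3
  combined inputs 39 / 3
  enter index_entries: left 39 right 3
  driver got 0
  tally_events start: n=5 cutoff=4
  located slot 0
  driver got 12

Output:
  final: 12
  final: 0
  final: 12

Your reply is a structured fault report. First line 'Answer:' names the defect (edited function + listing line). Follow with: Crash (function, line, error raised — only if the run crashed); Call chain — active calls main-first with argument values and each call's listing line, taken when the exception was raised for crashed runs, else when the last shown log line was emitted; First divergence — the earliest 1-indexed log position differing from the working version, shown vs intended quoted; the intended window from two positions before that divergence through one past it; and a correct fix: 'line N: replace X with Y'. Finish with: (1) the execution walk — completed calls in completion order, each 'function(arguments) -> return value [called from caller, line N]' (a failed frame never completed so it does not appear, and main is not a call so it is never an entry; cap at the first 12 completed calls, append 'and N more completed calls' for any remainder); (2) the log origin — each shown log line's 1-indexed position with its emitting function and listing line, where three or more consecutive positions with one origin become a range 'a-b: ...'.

Answer: the defect is in index_entries at line 20.
Core observation: At log position 8 the runs split — shown 'driver got 0', but the working version logs 'driver got 13'.
Call chain: main.
First divergence: at position 8 the run shows 'driver got 0' where the working version logs 'driver got 13'.
Intended log window:
  6: combined inputs 39 / 3
  7: enter index_entries: left 39 right 3
  8: driver got 13
  9: tally_events start: n=5 cutoff=4
Execution walk:
  grade_run([4, 12, 8, 11, 4]) -> 39  [called from locate_pivot, line 25]
  shape_report([4, 12, 8, 11, 4], 4) -> 3  [called from locate_pivot, line 26]
  index_entries(39, 3) -> 0  [called from locate_pivot, line 28]
  locate_pivot([4, 12, 8, 11, 4], 4) -> 0  [called from main, line 46]
  tally_events([4, 12, 8, 11, 4], 4) -> 0  [called from trim_outliers, line 37]
  trim_outliers([4, 12, 8, 11, 4], 4) -> 12  [called from main, line 48]
Log origin:
  1 — main, line 45
  2 — locate_pivot, line 24
  3 — grade_run, line 2
  4 — grade_run, line 6
  5 — shape_report, line 14
  6 — locate_pivot, line 27
  7 — index_entries, line 18
  8 — main, line 47
  9 — tally_events, line 31
  10 — trim_outliers, line 38
  11 — main, line 49
A correct fix: line 20: replace `%` with `//`.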